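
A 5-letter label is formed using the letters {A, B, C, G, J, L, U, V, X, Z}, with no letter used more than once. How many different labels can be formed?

Choose and order 5 of the 10 symbols: the first letter has 10 options, the next 9, and so on down to 6.
10 × 9 × 8 × 7 × 6 = 30240.

30240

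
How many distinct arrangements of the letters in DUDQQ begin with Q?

Fix Q in the first position and arrange the remaining 4 letters.
Those 4 letters have D appearing twice, giving (4)!/(2!) = 12.

12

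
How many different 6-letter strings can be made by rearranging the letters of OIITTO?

OIITTO has 6 letters with I appearing twice, O appearing twice, and T appearing twice.
Dividing 6! = 720 by 2!·2!·2! = 8 for the repeated letters gives 90.

90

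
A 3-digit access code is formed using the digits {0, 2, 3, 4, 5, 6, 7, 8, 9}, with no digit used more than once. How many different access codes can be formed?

With no repetition, fill the 3 digits in order: 9 choices, then 8, down to 7.
That product is 9 × 8 × 7 = 504.

504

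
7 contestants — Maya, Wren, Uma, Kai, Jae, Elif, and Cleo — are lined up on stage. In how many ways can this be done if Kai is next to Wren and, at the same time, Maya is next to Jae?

Treat {Kai,Wren} as one block (2 orders) and {Maya,Jae} as another (2 orders).
That leaves 5 units to arrange: 2 × 2 × 5! = 4 × 120 = 480.

480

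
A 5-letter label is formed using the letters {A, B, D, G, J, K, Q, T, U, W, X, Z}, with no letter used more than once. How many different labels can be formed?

95040

Choose and order 5 of the 12 symbols: the first letter has 12 options, the next 11, and so on down to 8.
That product is 12 × 11 × 10 × 9 × 8 = 95040.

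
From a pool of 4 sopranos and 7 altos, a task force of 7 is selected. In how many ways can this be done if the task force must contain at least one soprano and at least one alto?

Unrestricted: C(11,7) = 330 ways to pick any 7 of the 11.
Subtract selections that omit an entire group: no sopranos → C(7,7) = 1; no altos → C(4,7) = 0.
Both groups omitted at once is impossible, so 330 − 1 = 329.

329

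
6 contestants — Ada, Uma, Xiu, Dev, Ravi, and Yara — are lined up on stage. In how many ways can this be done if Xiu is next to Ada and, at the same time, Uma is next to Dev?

Treat {Xiu,Ada} as one block (2 orders) and {Uma,Dev} as another (2 orders).
That leaves 4 units to arrange: 2 × 2 × 4! = 4 × 24 = 96.

96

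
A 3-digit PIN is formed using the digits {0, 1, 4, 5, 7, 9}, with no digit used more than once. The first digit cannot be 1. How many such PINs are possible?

100

The first digit has 6−1 = 5 choices (anything except 1).
The remaining 2 digits are filled from the other 5 symbols without repetition: 5 × 4 = 20.
Total: 5 × 20 = 100.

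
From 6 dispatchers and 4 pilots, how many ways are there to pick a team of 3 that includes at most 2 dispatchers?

Split by how many dispatchers are chosen (0 through 2).
Sum: C(6,0)·C(4,3) + C(6,1)·C(4,2) + C(6,2)·C(4,1) = 4 + 36 + 60 = 100.

100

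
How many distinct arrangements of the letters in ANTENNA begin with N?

Fix N in the first position and arrange the remaining 6 letters.
Those 6 letters have A appearing twice and N appearing twice, giving (6)!/(2!·2!) = 180.

180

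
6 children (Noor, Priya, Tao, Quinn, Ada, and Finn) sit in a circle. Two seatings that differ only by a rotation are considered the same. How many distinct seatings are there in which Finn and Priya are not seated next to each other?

72

All circular seatings of 6 people number (5)! = 120.
Those with Finn next to Priya: fuse the pair into one unit and seat 5 units around a circle — 2·(4)! = 48.
Subtracting, 120 − 48 = 72.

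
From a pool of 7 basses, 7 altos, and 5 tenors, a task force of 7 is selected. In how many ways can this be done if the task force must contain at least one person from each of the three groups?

With no constraint there are C(19,7) = 50388 possible selections.
Subtract selections that omit an entire group: no basses → C(12,7) = 792; no altos → C(12,7) = 792; no tenors → C(14,7) = 3432.
Add back selections omitting two groups (i.e. drawn from a single group): C(7,7) + C(7,7) + C(5,7) = 2.
By inclusion–exclusion: 50388 − 5016 + 2 = 45374.

45374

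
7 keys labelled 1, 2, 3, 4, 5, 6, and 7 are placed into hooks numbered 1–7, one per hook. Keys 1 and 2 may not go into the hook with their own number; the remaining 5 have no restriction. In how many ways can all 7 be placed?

Let Aᵢ (for i ∈ {1, 2}) be the placements that put key i in its forbidden hook. Any j of these fix j positions, leaving (7−j)! ways to fill the rest, and there are C(2,j) ways to pick which j.
By inclusion–exclusion, the number of valid placements is Σ_{j=0}^{2} (−1)^j C(2,j)·(7−j)!.
Computing: 5040 − 1440 + 120 = 3720.

3720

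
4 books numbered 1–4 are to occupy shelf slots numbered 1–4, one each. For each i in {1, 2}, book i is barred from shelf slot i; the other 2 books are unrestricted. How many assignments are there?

14

Let Aᵢ (for i ∈ {1, 2}) be the placements that put book i in its forbidden shelf slot. Any j of these fix j positions, leaving (4−j)! ways to fill the rest, and there are C(2,j) ways to pick which j.
By inclusion–exclusion, the number of valid placements is Σ_{j=0}^{2} (−1)^j C(2,j)·(4−j)!.
Computing: 24 − 12 + 2 = 14.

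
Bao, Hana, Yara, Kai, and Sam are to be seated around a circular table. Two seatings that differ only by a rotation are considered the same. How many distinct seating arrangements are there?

24

Seat Bao anywhere (absorbing the rotational symmetry), then permute the other 4: (4)! = 24.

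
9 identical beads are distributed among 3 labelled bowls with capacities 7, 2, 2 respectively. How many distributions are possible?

Ignoring the caps, the number of non-negative solutions to x_1+…+x_3 = 9 is C(11,2) = 55.
Subtract solutions that violate a single cap (substitute x_i' = x_i − (cap_i+1)): x_1 ≥ 8 gives C(3,2) = 3; x_2 ≥ 3 gives C(8,2) = 28; x_3 ≥ 3 gives C(8,2) = 28. Together 59.
Add back pairs where two caps are both exceeded: 0 + 0 + 10 = 10.
By inclusion–exclusion the count is 55 − 59 + 10 = 6.

6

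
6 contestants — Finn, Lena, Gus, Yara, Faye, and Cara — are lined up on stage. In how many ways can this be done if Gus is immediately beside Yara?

240

Glue Gus and Yara into one block (2 internal orders), leaving 5 units to arrange in a row.
That gives 2 × 5! = 2 × 120 = 240.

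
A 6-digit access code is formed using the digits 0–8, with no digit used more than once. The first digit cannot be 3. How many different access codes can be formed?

53760

The first digit has 9−1 = 8 choices (anything except 3).
The remaining 5 digits are filled from the other 8 symbols without repetition: 8 × 7 × 6 × 5 × 4 = 6720.
Total: 8 × 6720 = 53760.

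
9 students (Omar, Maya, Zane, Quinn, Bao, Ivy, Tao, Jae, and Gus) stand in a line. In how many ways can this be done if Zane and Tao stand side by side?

Place the 7 others and the Zane-Tao pair as 8 objects in a line; the pair has 2 internal arrangements.
So the count is 2·(8)! = 80640.

80640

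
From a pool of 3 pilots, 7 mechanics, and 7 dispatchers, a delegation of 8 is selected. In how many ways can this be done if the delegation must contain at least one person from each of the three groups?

Unrestricted: C(17,8) = 24310 ways to pick any 8 of the 17.
Subtract selections that omit an entire group: no pilots → C(14,8) = 3003; no mechanics → C(10,8) = 45; no dispatchers → C(10,8) = 45.
Add back selections omitting two groups (i.e. drawn from a single group): C(3,8) + C(7,8) + C(7,8) = 0.
By inclusion–exclusion: 24310 − 3093 + 0 = 21217.

21217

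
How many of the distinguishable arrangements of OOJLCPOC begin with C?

840

With the first slot taken by C, it remains to arrange the other 7 letters (OOJLPOC).
Those 7 letters have O appearing 3 times, giving (7)!/(3!) = 840.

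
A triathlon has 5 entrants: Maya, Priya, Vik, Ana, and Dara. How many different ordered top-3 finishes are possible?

60

There are 5 choices for 1st place, 4 for 2nd, and 3 for 3rd.
That gives 5 × 4 × 3 = 60.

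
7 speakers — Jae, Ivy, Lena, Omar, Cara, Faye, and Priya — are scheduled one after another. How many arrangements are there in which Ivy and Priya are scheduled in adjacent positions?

1440

Treat {Ivy, Priya} as a single unit. There are 6 units to order, and the pair itself can be ordered 2 ways.
So the count is 2·(6)! = 1440.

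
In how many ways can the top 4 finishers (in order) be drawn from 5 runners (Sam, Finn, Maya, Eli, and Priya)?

120

This is an ordered selection of 4 from 5: P(5,4).
That gives 5 × 4 × 3 × 2 = 120.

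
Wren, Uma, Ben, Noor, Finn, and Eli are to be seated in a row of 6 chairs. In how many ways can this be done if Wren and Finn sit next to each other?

Treat {Wren, Finn} as a single unit. There are 5 units to order, and the pair itself can be ordered 2 ways.
So the count is 2·(5)! = 240.

240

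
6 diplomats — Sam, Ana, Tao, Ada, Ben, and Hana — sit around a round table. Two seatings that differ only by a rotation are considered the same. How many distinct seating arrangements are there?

Around a circle, 6 distinct people have 6!/6 = (5)! = 120 rotationally distinct seatings.

120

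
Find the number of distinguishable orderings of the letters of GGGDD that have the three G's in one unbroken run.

Treat the 3 copies of G as a single block. The multiset to arrange is then {GGG, D, D}, 3 items in all.
That gives (3)!/(2!) = 3 arrangements.

3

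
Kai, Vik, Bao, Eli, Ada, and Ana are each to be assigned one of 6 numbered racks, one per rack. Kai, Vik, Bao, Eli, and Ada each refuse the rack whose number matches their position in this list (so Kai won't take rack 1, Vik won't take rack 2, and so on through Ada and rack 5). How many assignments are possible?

Let Aᵢ (for 1 ≤ i ≤ 5) be the placements that put person i in their forbidden rack. Any j of these fix j positions, leaving (6−j)! ways to fill the rest, and there are C(5,j) ways to pick which j.
By inclusion–exclusion, the number of valid placements is Σ_{j=0}^{5} (−1)^j C(5,j)·(6−j)!.
Computing: 720 − 600 + 240 − 60 + 10 − 1 = 309.

309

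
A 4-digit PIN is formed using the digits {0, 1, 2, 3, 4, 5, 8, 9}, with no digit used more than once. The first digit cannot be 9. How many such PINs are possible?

1470

The first digit has 8−1 = 7 choices (anything except 9).
The remaining 3 digits are filled from the other 7 symbols without repetition: 7 × 6 × 5 = 210.
Total: 7 × 210 = 1470.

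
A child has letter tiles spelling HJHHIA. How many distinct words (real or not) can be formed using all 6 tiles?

Letter multiplicities in HJHHIA: A×1, H×3, I×1, J×1.
The number of distinct arrangements is 6!/(3!) = 720/6 = 120.

120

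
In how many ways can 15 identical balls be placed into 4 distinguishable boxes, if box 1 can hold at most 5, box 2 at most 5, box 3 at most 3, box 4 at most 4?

10

Without the upper bounds there are C(18,3) = 816 ways to split 15 among 4 boxes.
Subtract solutions that violate a single cap (substitute x_i' = x_i − (cap_i+1)): x_1 ≥ 6 gives C(12,3) = 220; x_2 ≥ 6 gives C(12,3) = 220; x_3 ≥ 4 gives C(14,3) = 364; x_4 ≥ 5 gives C(13,3) = 286. Together 1090.
Add back pairs where two caps are both exceeded: 20 + 56 + 35 + 56 + 35 + 84 = 286.
Subtract triples: 0 + 0 + 1 + 1 = 2.
By inclusion–exclusion the count is 816 − 1090 + 286 − 2 = 10.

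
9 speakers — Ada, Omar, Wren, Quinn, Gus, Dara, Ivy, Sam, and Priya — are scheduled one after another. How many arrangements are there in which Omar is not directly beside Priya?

282240

Of the 9! = 362880 arrangements, those with Omar and Priya adjacent number 2 × 8! = 80640 (treat the pair as a block with 2 internal orders).
So 362880 − 80640 = 282240 arrangements keep them apart.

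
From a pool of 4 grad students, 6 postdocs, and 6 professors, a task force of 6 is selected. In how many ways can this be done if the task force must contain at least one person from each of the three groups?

Unrestricted: C(16,6) = 8008 ways to pick any 6 of the 16.
Subtract selections that omit an entire group: no grad students → C(12,6) = 924; no postdocs → C(10,6) = 210; no professors → C(10,6) = 210.
Add back selections omitting two groups (i.e. drawn from a single group): C(4,6) + C(6,6) + C(6,6) = 2.
By inclusion–exclusion: 8008 − 1344 + 2 = 6666.

6666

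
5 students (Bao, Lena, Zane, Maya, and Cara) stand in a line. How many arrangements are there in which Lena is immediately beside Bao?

Glue Lena and Bao into one block (2 internal orders), leaving 4 units to arrange in a row.
So the count is 2·(4)! = 48.

48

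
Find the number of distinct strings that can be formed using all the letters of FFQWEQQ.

420

The 7 letters of FFQWEQQ have repeats: F appearing twice and Q appearing 3 times.
So there are 7! / (3!·2!) = 420 distinguishable arrangements.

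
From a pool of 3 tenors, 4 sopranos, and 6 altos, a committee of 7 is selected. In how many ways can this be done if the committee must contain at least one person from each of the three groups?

Unrestricted: C(13,7) = 1716 ways to pick any 7 of the 13.
Subtract selections that omit an entire group: no tenors → C(10,7) = 120; no sopranos → C(9,7) = 36; no altos → C(7,7) = 1.
Add back selections omitting two groups (i.e. drawn from a single group): C(3,7) + C(4,7) + C(6,7) = 0.
By inclusion–exclusion: 1716 − 157 + 0 = 1559.

1559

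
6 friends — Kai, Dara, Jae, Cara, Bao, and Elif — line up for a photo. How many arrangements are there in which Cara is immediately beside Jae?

240

Glue Cara and Jae into one block (2 internal orders), leaving 5 units to arrange in a row.
So the count is 2·(5)! = 240.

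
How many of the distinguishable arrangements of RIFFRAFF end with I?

Fix I in the last position and arrange the remaining 7 letters.
Those 7 letters have F appearing 4 times and R appearing twice, giving (7)!/(4!·2!) = 105.

105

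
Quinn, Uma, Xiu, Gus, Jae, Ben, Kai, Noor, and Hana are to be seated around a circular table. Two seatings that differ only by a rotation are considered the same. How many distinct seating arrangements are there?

Fix one person's seat to break rotational symmetry; the remaining 8 people can be arranged in (8)! = 40320 ways.

40320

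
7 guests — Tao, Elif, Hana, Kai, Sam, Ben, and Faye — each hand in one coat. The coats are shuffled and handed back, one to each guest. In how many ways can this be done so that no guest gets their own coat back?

1854

Count assignments avoiding every fixed point. For any j of the 7 guests fixed to their own coat, the other 7−j can be arranged in (7−j)! ways.
By inclusion–exclusion this is Σ_{j=0}^{7} (−1)^j C(7,j)·(7−j)!.
Computing: 5040 − 5040 + 2520 − 840 + 210 − 42 + 7 − 1 = 1854.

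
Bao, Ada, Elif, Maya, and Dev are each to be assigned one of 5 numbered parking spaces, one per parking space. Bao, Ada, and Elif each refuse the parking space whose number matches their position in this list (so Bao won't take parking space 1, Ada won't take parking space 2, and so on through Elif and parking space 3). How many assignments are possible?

64

Let Aᵢ (for i ∈ {1, 2, 3}) be the placements that put person i in their forbidden parking space. Any j of these fix j positions, leaving (5−j)! ways to fill the rest, and there are C(3,j) ways to pick which j.
By inclusion–exclusion, the number of valid placements is Σ_{j=0}^{3} (−1)^j C(3,j)·(5−j)!.
Computing: 120 − 72 + 18 − 2 = 64.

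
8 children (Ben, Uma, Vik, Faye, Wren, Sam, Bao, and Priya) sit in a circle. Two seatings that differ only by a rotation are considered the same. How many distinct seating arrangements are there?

5040

Fix one person's seat to break rotational symmetry; the remaining 7 people can be arranged in (7)! = 5040 ways.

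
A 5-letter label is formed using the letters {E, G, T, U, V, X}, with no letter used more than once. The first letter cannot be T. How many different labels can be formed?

600

The first letter has 6−1 = 5 choices (anything except T).
The remaining 4 letters are filled from the other 5 symbols without repetition: 5 × 4 × 3 × 2 = 120.
Total: 5 × 120 = 600.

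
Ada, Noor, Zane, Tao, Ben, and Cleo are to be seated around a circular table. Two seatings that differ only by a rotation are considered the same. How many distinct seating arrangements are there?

120

Around a circle, 6 distinct people have 6!/6 = (5)! = 120 rotationally distinct seatings.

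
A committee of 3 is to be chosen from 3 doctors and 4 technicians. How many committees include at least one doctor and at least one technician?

Total 3-person selections from all 7: C(7,3) = 35.
Selections missing a whole group: no doctors → C(4,3) = 4; no technicians → C(3,3) = 1.
Both groups omitted at once is impossible, so 35 − 5 = 30.

30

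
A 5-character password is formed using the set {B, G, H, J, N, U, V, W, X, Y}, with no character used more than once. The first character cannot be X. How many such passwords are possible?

The first character has 10−1 = 9 choices (anything except X).
The remaining 4 characters are filled from the other 9 symbols without repetition: 9 × 8 × 7 × 6 = 3024.
Total: 9 × 3024 = 27216.

27216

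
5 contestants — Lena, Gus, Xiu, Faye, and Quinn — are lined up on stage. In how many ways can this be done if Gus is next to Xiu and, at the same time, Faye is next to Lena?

24

Treat {Gus,Xiu} as one block (2 orders) and {Faye,Lena} as another (2 orders).
That leaves 3 units to arrange: 2 × 2 × 3! = 4 × 6 = 24.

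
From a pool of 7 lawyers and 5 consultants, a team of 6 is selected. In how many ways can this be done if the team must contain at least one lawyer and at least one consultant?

Total 6-person selections from all 12: C(12,6) = 924.
Subtract selections that omit an entire group: no lawyers → C(5,6) = 0; no consultants → C(7,6) = 7.
Both groups omitted at once is impossible, so 924 − 7 = 917.

917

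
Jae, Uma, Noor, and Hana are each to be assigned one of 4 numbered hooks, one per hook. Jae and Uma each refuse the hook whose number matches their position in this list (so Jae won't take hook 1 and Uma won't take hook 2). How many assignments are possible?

14

Let Aᵢ (for i ∈ {1, 2}) be the placements that put person i in their forbidden hook. Any j of these fix j positions, leaving (4−j)! ways to fill the rest, and there are C(2,j) ways to pick which j.
By inclusion–exclusion, the number of valid placements is Σ_{j=0}^{2} (−1)^j C(2,j)·(4−j)!.
Computing: 24 − 12 + 2 = 14.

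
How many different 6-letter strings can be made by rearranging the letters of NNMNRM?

60

NNMNRM has 6 letters with M appearing twice and N appearing 3 times.
So there are 6! / (3!·2!) = 60 distinguishable arrangements.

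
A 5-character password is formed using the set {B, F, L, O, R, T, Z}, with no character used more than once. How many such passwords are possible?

Choose and order 5 of the 7 symbols: the first character has 7 options, the next 6, and so on down to 3.
That product is 7 × 6 × 5 × 4 × 3 = 2520.

2520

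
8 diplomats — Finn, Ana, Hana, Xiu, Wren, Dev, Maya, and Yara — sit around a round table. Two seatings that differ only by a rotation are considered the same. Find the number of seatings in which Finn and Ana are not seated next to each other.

Without the restriction there are (7)! = 5040 seatings.
Seatings with Finn beside Ana: treat them as a block with 2 internal orders, giving 2 × (6)! = 1440.
Subtracting, 5040 − 1440 = 3600.

3600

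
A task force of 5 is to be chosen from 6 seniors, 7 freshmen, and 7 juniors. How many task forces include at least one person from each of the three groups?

With no constraint there are C(20,5) = 15504 possible selections.
Selections missing a whole group: no seniors → C(14,5) = 2002; no freshmen → C(13,5) = 1287; no juniors → C(13,5) = 1287.
Add back selections omitting two groups (i.e. drawn from a single group): C(6,5) + C(7,5) + C(7,5) = 48.
By inclusion–exclusion: 15504 − 4576 + 48 = 10976.

10976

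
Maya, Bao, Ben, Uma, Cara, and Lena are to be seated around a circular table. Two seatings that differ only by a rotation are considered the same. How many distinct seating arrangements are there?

120

Fix one person's seat to break rotational symmetry; the remaining 5 people can be arranged in (5)! = 120 ways.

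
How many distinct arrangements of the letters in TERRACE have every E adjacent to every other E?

360

Treat the 2 copies of E as a single block. The multiset to arrange is then {EE, A, C, R, R, T}, 6 items in all.
That gives (6)!/(2!) = 360 arrangements.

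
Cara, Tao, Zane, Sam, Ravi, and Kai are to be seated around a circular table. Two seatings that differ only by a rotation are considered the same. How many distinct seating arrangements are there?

120

Fix one person's seat to break rotational symmetry; the remaining 5 people can be arranged in (5)! = 120 ways.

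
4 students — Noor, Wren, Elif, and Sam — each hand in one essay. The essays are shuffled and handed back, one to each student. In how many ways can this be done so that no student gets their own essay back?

Count assignments avoiding every fixed point. For any j of the 4 students fixed to their own essay, the other 4−j can be arranged in (4−j)! ways.
By inclusion–exclusion this is Σ_{j=0}^{4} (−1)^j C(4,j)·(4−j)!.
Computing: 24 − 24 + 12 − 4 + 1 = 9.

9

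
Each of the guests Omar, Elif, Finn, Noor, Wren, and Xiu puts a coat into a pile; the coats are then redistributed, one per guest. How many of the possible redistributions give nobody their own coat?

265

Count assignments avoiding every fixed point. For any j of the 6 guests fixed to their own coat, the other 6−j can be arranged in (6−j)! ways.
By inclusion–exclusion this is Σ_{j=0}^{6} (−1)^j C(6,j)·(6−j)!.
Computing: 720 − 720 + 360 − 120 + 30 − 6 + 1 = 265.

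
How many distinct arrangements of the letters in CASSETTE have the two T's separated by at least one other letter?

3780

There are 8!/(2!·2!·2!) = 5040 arrangements of CASSETTE in total.
Arrangements with the T's together: treat TT as one letter, giving (7)!/(2!·2!) = 1260.
Hence 5040 − 1260 = 3780.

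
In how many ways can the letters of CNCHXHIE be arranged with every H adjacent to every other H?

Treat the 2 copies of H as a single block. The multiset to arrange is then {HH, C, C, E, I, N, X}, 7 items in all.
That gives (7)!/(2!) = 2520 arrangements.

2520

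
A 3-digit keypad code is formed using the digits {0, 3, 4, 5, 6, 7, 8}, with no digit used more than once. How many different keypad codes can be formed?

210

Choose and order 3 of the 7 symbols: the first digit has 7 options, the next 6, then 5.
7 × 6 × 5 = 210.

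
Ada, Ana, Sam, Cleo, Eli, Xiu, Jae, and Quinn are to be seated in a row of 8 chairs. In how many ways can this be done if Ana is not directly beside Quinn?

There are 8! = 40320 arrangements in all. If Ana and Quinn are adjacent, merging them into one block gives 2·(7)! = 10080 arrangements.
Complementary counting: 40320 − 10080 = 30240.

30240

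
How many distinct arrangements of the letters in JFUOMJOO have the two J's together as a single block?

840

Treat the 2 copies of J as a single block. The multiset to arrange is then {JJ, F, M, O, O, O, U}, 7 items in all.
That gives (7)!/(3!) = 840 arrangements.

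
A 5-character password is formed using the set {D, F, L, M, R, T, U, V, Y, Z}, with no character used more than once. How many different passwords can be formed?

With no repetition, fill the 5 characters in order: 10 choices, then 9, down to 6.
10 × 9 × 8 × 7 × 6 = 30240.

30240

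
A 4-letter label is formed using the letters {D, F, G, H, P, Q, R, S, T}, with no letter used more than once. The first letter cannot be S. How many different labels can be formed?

The first letter has 9−1 = 8 choices (anything except S).
The remaining 3 letters are filled from the other 8 symbols without repetition: 8 × 7 × 6 = 336.
Total: 8 × 336 = 2688.

2688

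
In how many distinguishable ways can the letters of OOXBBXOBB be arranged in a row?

1260

The 9 letters of OOXBBXOBB have repeats: B appearing 4 times, O appearing 3 times, and X appearing twice.
Dividing 9! = 362880 by 4!·3!·2! = 288 for the repeated letters gives 1260.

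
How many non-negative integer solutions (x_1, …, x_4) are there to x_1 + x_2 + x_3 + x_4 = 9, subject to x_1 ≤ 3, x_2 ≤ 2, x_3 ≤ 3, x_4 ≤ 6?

Without the upper bounds there are C(12,3) = 220 ways to split 9 among 4 variables.
Subtract solutions that violate a single cap (substitute x_i' = x_i − (cap_i+1)): x_1 ≥ 4 gives C(8,3) = 56; x_2 ≥ 3 gives C(9,3) = 84; x_3 ≥ 4 gives C(8,3) = 56; x_4 ≥ 7 gives C(5,3) = 10. Together 206.
Add back pairs where two caps are both exceeded: 10 + 4 + 0 + 10 + 0 + 0 = 24.
By inclusion–exclusion the count is 220 − 206 + 24 = 38.

38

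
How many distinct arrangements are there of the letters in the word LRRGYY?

The 6 letters of LRRGYY have repeats: R appearing twice and Y appearing twice.
So there are 6! / (2!·2!) = 180 distinguishable arrangements.

180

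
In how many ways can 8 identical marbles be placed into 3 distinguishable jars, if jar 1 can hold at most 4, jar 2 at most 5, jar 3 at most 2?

By stars and bars, unrestricted non-negative solutions to x_1+…+x_3 = 8 number C(8+2,2) = 45.
Subtract solutions that violate a single cap (substitute x_i' = x_i − (cap_i+1)): x_1 ≥ 5 gives C(5,2) = 10; x_2 ≥ 6 gives C(4,2) = 6; x_3 ≥ 3 gives C(7,2) = 21. Together 37.
Add back pairs where two caps are both exceeded: 0 + 1 + 0 = 1.
By inclusion–exclusion the count is 45 − 37 + 1 = 9.

9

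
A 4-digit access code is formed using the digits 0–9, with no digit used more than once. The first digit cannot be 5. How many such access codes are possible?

4536

The first digit has 10−1 = 9 choices (anything except 5).
The remaining 3 digits are filled from the other 9 symbols without repetition: 9 × 8 × 7 = 504.
Total: 9 × 504 = 4536.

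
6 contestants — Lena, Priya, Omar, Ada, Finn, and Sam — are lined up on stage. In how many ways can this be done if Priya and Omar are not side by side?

There are 6! = 720 arrangements in all. If Priya and Omar are adjacent, merging them into one block gives 2·(5)! = 240 arrangements.
So 720 − 240 = 480 arrangements keep them apart.

480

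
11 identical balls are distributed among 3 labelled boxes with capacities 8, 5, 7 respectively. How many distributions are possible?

41

Ignoring the caps, the number of non-negative solutions to x_1+…+x_3 = 11 is C(13,2) = 78.
Subtract solutions that violate a single cap (substitute x_i' = x_i − (cap_i+1)): x_1 ≥ 9 gives C(4,2) = 6; x_2 ≥ 6 gives C(7,2) = 21; x_3 ≥ 8 gives C(5,2) = 10. Together 37.
No two caps can be exceeded simultaneously, so the pair terms are all 0.
By inclusion–exclusion the count is 78 − 37 + 0 = 41.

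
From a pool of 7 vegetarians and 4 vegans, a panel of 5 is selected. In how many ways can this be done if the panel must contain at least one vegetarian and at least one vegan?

441

With no constraint there are C(11,5) = 462 possible selections.
Selections missing a whole group: no vegetarians → C(4,5) = 0; no vegans → C(7,5) = 21.
Both groups omitted at once is impossible, so 462 − 21 = 441.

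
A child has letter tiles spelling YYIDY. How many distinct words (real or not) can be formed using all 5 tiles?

Letter multiplicities in YYIDY: D×1, I×1, Y×3.
Dividing 5! = 120 by 3! = 6 for the repeated letters gives 20.

20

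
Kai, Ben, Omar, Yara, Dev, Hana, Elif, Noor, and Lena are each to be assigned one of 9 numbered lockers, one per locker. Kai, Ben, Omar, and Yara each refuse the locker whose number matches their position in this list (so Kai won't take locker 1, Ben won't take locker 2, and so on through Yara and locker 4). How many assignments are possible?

Let Aᵢ (for 1 ≤ i ≤ 4) be the placements that put person i in their forbidden locker. Any j of these fix j positions, leaving (9−j)! ways to fill the rest, and there are C(4,j) ways to pick which j.
By inclusion–exclusion, the number of valid placements is Σ_{j=0}^{4} (−1)^j C(4,j)·(9−j)!.
Computing: 362880 − 161280 + 30240 − 2880 + 120 = 229080.

229080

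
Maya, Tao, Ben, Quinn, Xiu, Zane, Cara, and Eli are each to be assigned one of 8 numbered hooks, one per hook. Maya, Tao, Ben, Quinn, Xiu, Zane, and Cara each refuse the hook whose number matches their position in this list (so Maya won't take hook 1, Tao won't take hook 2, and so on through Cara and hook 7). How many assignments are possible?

Let Aᵢ (for 1 ≤ i ≤ 7) be the placements that put person i in their forbidden hook. Any j of these fix j positions, leaving (8−j)! ways to fill the rest, and there are C(7,j) ways to pick which j.
By inclusion–exclusion, the number of valid placements is Σ_{j=0}^{7} (−1)^j C(7,j)·(8−j)!.
Computing: 40320 − 35280 + 15120 − 4200 + 840 − 126 + 14 − 1 = 16687.

16687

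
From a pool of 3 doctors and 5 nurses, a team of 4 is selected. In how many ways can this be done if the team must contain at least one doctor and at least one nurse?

65

Unrestricted: C(8,4) = 70 ways to pick any 4 of the 8.
Subtract selections that omit an entire group: no doctors → C(5,4) = 5; no nurses → C(3,4) = 0.
Both groups omitted at once is impossible, so 70 − 5 = 65.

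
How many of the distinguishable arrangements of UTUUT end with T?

4

With the last slot taken by T, it remains to arrange the other 4 letters (UUUT).
Those 4 letters have U appearing 3 times, giving (4)!/(3!) = 4.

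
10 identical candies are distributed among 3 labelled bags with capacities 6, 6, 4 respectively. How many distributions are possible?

25

Without the upper bounds there are C(12,2) = 66 ways to split 10 among 3 bags.
Subtract solutions that violate a single cap (substitute x_i' = x_i − (cap_i+1)): x_1 ≥ 7 gives C(5,2) = 10; x_2 ≥ 7 gives C(5,2) = 10; x_3 ≥ 5 gives C(7,2) = 21. Together 41.
No two caps can be exceeded simultaneously, so the pair terms are all 0.
By inclusion–exclusion the count is 66 − 41 + 0 = 25.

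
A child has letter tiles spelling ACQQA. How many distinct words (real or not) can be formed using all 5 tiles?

30

Letter multiplicities in ACQQA: A×2, C×1, Q×2.
Dividing 5! = 120 by 2!·2! = 4 for the repeated letters gives 30.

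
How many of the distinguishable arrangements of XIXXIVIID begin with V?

With the first slot taken by V, it remains to arrange the other 8 letters (XIXXIIID).
Those 8 letters have I appearing 4 times and X appearing 3 times, giving (8)!/(4!·3!) = 280.

280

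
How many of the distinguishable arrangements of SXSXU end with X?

12

Fix X in the last position and arrange the remaining 4 letters.
Those 4 letters have S appearing twice, giving (4)!/(2!) = 12.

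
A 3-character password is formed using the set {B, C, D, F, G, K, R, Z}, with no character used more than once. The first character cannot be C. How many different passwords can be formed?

The first character has 8−1 = 7 choices (anything except C).
The remaining 2 characters are filled from the other 7 symbols without repetition: 7 × 6 = 42.
Total: 7 × 42 = 294.

294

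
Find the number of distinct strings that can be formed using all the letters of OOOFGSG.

420

The 7 letters of OOOFGSG have repeats: G appearing twice and O appearing 3 times.
The number of distinct arrangements is 7!/(3!·2!) = 5040/12 = 420.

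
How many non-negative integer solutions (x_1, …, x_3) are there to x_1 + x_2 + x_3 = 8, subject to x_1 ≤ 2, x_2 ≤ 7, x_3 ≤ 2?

Ignoring the caps, the number of non-negative solutions to x_1+…+x_3 = 8 is C(10,2) = 45.
Subtract solutions that violate a single cap (substitute x_i' = x_i − (cap_i+1)): x_1 ≥ 3 gives C(7,2) = 21; x_2 ≥ 8 gives C(2,2) = 1; x_3 ≥ 3 gives C(7,2) = 21. Together 43.
Add back pairs where two caps are both exceeded: 0 + 6 + 0 = 6.
By inclusion–exclusion the count is 45 − 43 + 6 = 8.

8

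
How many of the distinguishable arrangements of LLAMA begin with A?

With the first slot taken by A, it remains to arrange the other 4 letters (LLMA).
Those 4 letters have L appearing twice, giving (4)!/(2!) = 12.

12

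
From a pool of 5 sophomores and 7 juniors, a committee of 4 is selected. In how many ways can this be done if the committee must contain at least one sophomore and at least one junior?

Total 4-person selections from all 12: C(12,4) = 495.
Subtract selections that omit an entire group: no sophomores → C(7,4) = 35; no juniors → C(5,4) = 5.
Both groups omitted at once is impossible, so 495 − 40 = 455.

455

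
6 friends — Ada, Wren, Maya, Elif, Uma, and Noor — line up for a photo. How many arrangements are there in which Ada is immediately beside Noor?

240

Treat {Ada, Noor} as a single unit. There are 5 units to order, and the pair itself can be ordered 2 ways.
That gives 2 × 5! = 2 × 120 = 240.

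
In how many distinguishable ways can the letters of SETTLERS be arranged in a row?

The 8 letters of SETTLERS have repeats: E appearing twice, S appearing twice, and T appearing twice.
So there are 8! / (2!·2!·2!) = 5040 distinguishable arrangements.

5040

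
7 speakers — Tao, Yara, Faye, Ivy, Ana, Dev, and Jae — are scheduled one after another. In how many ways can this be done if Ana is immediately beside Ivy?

Treat {Ana, Ivy} as a single unit. There are 6 units to order, and the pair itself can be ordered 2 ways.
So the count is 2·(6)! = 1440.

1440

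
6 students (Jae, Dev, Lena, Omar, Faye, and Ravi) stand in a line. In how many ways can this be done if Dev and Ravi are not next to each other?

480

Of the 6! = 720 arrangements, those with Dev and Ravi adjacent number 2 × 5! = 240 (treat the pair as a block with 2 internal orders).
So 720 − 240 = 480 arrangements keep them apart.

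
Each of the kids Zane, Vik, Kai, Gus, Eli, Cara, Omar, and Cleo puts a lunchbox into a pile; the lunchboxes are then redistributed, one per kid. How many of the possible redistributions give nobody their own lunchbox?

14833

Let Aᵢ be the assignments in which kid i gets their own lunchbox. We want the size of the complement of A₁∪…∪A_8.
By inclusion–exclusion this is Σ_{j=0}^{8} (−1)^j C(8,j)·(8−j)!.
Computing: 40320 − 40320 + 20160 − 6720 + 1680 − 336 + 56 − 8 + 1 = 14833.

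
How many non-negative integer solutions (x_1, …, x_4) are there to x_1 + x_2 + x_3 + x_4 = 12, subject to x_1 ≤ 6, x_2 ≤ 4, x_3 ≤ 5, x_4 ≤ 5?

121

Without the upper bounds there are C(15,3) = 455 ways to split 12 among 4 variables.
Subtract solutions that violate a single cap (substitute x_i' = x_i − (cap_i+1)): x_1 ≥ 7 gives C(8,3) = 56; x_2 ≥ 5 gives C(10,3) = 120; x_3 ≥ 6 gives C(9,3) = 84; x_4 ≥ 6 gives C(9,3) = 84. Together 344.
Add back pairs where two caps are both exceeded: 1 + 0 + 0 + 4 + 4 + 1 = 10.
By inclusion–exclusion the count is 455 − 344 + 10 = 121.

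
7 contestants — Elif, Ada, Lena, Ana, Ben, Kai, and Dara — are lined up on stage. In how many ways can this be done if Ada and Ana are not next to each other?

Of the 7! = 5040 arrangements, those with Ada and Ana adjacent number 2 × 6! = 1440 (treat the pair as a block with 2 internal orders).
So 5040 − 1440 = 3600 arrangements keep them apart.

3600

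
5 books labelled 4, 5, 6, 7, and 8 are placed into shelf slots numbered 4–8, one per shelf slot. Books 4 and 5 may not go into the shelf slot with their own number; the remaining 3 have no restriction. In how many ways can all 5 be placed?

Let Aᵢ (for i ∈ {4, 5}) be the placements that put book i in its forbidden shelf slot. Any j of these fix j positions, leaving (5−j)! ways to fill the rest, and there are C(2,j) ways to pick which j.
By inclusion–exclusion, the number of valid placements is Σ_{j=0}^{2} (−1)^j C(2,j)·(5−j)!.
Computing: 120 − 48 + 6 = 78.

78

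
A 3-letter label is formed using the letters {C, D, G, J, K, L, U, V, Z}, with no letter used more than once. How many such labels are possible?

This is a permutation of 3 out of 9: P(9,3) = 9!/6!.
That product is 9 × 8 × 7 = 504.

504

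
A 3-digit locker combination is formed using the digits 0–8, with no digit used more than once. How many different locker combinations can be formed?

504

Choose and order 3 of the 9 symbols: the first digit has 9 options, the next 8, then 7.
9 × 8 × 7 = 504.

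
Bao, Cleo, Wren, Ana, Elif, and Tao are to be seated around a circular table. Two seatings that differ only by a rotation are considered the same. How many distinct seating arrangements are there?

Fix one person's seat to break rotational symmetry; the remaining 5 people can be arranged in (5)! = 120 ways.

120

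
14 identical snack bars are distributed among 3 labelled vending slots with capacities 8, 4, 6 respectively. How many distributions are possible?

Without the upper bounds there are C(16,2) = 120 ways to split 14 among 3 vending slots.
Subtract solutions that violate a single cap (substitute x_i' = x_i − (cap_i+1)): x_1 ≥ 9 gives C(7,2) = 21; x_2 ≥ 5 gives C(11,2) = 55; x_3 ≥ 7 gives C(9,2) = 36. Together 112.
Add back pairs where two caps are both exceeded: 1 + 0 + 6 = 7.
By inclusion–exclusion the count is 120 − 112 + 7 = 15.

15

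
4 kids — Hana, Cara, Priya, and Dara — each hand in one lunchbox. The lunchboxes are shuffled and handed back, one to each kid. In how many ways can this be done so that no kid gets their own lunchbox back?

Count assignments avoiding every fixed point. For any j of the 4 kids fixed to their own lunchbox, the other 4−j can be arranged in (4−j)! ways.
By inclusion–exclusion this is Σ_{j=0}^{4} (−1)^j C(4,j)·(4−j)!.
Computing: 24 − 24 + 12 − 4 + 1 = 9.

9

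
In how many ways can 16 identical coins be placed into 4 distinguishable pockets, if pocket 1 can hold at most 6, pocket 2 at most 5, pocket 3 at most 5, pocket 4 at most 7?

111

Without the upper bounds there are C(19,3) = 969 ways to split 16 among 4 pockets.
Subtract solutions that violate a single cap (substitute x_i' = x_i − (cap_i+1)): x_1 ≥ 7 gives C(12,3) = 220; x_2 ≥ 6 gives C(13,3) = 286; x_3 ≥ 6 gives C(13,3) = 286; x_4 ≥ 8 gives C(11,3) = 165. Together 957.
Add back pairs where two caps are both exceeded: 20 + 20 + 4 + 35 + 10 + 10 = 99.
By inclusion–exclusion the count is 969 − 957 + 99 = 111.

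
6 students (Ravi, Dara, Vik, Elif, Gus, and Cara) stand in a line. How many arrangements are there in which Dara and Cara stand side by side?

Glue Dara and Cara into one block (2 internal orders), leaving 5 units to arrange in a row.
So the count is 2·(5)! = 240.

240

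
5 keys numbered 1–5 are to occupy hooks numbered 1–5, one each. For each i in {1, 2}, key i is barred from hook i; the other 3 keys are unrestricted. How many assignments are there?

Let Aᵢ (for i ∈ {1, 2}) be the placements that put key i in its forbidden hook. Any j of these fix j positions, leaving (5−j)! ways to fill the rest, and there are C(2,j) ways to pick which j.
By inclusion–exclusion, the number of valid placements is Σ_{j=0}^{2} (−1)^j C(2,j)·(5−j)!.
Computing: 120 − 48 + 6 = 78.

78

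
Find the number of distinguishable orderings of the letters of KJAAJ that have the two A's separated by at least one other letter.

Total arrangements of KJAAJ: 5!/(2!·2!) = 30.
Arrangements with the A's together: treat AA as one letter, giving (4)!/(2!) = 12.
Hence 30 − 12 = 18.

18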